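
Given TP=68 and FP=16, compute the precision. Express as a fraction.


Precision = TP / (TP + FP) = 68 / 84 = 17/21.

17/21


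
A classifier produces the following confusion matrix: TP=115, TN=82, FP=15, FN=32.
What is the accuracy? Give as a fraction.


Accuracy = (TP + TN) / (TP + TN + FP + FN) = (115 + 82) / 244 = 197/244.

197/244


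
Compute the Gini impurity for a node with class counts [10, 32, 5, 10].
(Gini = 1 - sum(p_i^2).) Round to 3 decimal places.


Total = 57. Proportions: 10/57, 32/57, 5/57, 10/57. sum(p_i^2) = 0.3844. Gini = 1 - 0.3844 = 0.6156, which rounds to 0.616.

0.616


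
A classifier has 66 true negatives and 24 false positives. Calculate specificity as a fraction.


Specificity = TN / (TN + FP) = 66 / 90 = 11/15.

11/15


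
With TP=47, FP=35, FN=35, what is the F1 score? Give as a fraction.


Precision = 47/82 = 47/82. Recall = 47/82 = 47/82. F1 = 2*P*R/(P+R) = 47/82.

47/82


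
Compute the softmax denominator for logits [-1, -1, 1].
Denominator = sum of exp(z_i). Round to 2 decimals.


Denom = e^-1=0.3679 + e^-1=0.3679 + e^1=2.7183. Sum = 3.4541, which rounds to 3.45.

3.45


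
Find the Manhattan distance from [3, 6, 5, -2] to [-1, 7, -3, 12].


d = sum of absolute differences: |3--1|=4 + |6-7|=1 + |5--3|=8 + |-2-12|=14 = 27.

27


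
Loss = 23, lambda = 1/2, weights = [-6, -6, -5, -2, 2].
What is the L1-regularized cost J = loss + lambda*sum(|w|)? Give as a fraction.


L1 norm = sum(|w|) = 21. J = 23 + 1/2 * 21 = 67/2.

67/2


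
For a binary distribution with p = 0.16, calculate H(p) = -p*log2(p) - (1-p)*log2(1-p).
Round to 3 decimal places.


H = -0.16*log2(0.16) - 0.84*log2(0.84) = 0.634.

0.634


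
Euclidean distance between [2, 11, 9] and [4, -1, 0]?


d = sqrt(sum of squared differences). (2-4)^2=4, (11--1)^2=144, (9-0)^2=81. Sum = 229.

sqrt(229)


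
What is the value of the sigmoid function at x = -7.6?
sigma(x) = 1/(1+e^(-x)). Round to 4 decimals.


sigma(-7.6) = 1/(1+e^(7.6)) = 1/(1+1998.195895) = 1/1999.195895 = 0.0005.

0.0005


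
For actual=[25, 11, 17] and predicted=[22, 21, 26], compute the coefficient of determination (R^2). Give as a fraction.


Mean(y) = 53/3. SS_res = 190. SS_tot = 296/3. R^2 = 1 - 190/(296/3) = -137/148.

-137/148


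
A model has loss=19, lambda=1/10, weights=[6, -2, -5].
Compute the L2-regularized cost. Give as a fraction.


L2 sq norm = sum(w^2) = 65. J = 19 + 1/10 * 65 = 51/2.

51/2


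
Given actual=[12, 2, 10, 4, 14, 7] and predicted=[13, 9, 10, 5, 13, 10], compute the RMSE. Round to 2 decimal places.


MSE = 10.1667. RMSE = sqrt(10.1667) = 3.19.

3.19


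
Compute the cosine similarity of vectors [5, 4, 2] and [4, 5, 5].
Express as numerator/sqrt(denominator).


dot = 50. |a|^2 = 45, |b|^2 = 66. cos = 50/sqrt(2970).

50/sqrt(2970)


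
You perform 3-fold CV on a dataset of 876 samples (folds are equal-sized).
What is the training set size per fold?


Each validation fold has 876/3 = 292 samples. Training set = 876 - 292 = 584.

584


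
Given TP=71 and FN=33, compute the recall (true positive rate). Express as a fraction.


Recall = TP / (TP + FN) = 71 / 104 = 71/104.

71/104


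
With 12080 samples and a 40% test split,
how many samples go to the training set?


Test set = 12080 * 40% = 4832. Training set = 12080 - 4832 = 7248.

7248


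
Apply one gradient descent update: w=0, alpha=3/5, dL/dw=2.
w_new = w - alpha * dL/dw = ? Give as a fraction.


w_new = 0 - 3/5 * 2 = 0 - 6/5 = -6/5.

-6/5


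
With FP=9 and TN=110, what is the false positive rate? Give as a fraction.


FPR = FP / (FP + TN) = 9 / 119 = 9/119.

9/119


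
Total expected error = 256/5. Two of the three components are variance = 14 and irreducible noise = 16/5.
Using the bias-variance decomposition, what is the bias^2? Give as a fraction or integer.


Total error = bias^2 + variance + irreducible noise. So bias^2 = 256/5 - 14 - 16/5 = 34.

34


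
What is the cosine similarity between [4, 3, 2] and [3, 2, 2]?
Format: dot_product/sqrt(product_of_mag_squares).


dot = 22. |a|^2 = 29, |b|^2 = 17. cos = 22/sqrt(493).

22/sqrt(493)


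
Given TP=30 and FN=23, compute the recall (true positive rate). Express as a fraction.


Recall = TP / (TP + FN) = 30 / 53 = 30/53.

30/53


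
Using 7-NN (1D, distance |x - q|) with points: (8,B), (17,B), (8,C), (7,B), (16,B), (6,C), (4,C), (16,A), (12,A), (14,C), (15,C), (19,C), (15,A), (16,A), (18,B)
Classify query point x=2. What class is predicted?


Distances: |8-2|=6, |17-2|=15, |8-2|=6, |7-2|=5, |16-2|=14, |6-2|=4, |4-2|=2, |16-2|=14, |12-2|=10, |14-2|=12, |15-2|=13, |19-2|=17, |15-2|=13, |16-2|=14, |18-2|=16. 7 nearest: (4,C), (6,C), (7,B), (8,B), (8,C), (12,A), (14,C). Counts: {'C': 4, 'B': 2, 'A': 1}. Majority class: C.

C


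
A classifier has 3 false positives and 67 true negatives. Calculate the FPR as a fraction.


FPR = FP / (FP + TN) = 3 / 70 = 3/70.

3/70


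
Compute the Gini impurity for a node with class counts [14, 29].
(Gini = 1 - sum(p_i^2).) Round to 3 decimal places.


Total = 43. Proportions: 14/43, 29/43. sum(p_i^2) = 0.5608. Gini = 1 - 0.5608 = 0.4392, which rounds to 0.439.

0.439


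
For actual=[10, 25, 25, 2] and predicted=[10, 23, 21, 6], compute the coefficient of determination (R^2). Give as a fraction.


Mean(y) = 31/2. SS_res = 36. SS_tot = 393. R^2 = 1 - 36/(393) = 119/131.

119/131


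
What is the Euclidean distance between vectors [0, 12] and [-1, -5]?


d = sqrt(sum of squared differences). (0--1)^2=1, (12--5)^2=289. Sum = 290.

sqrt(290)


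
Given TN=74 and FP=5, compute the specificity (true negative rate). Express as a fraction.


Specificity = TN / (TN + FP) = 74 / 79 = 74/79.

74/79


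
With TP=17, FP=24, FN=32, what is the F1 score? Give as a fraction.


Precision = 17/41 = 17/41. Recall = 17/49 = 17/49. F1 = 2*P*R/(P+R) = 17/45.

17/45


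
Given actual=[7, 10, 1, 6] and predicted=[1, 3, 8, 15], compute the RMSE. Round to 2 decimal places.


MSE = 53.7500. RMSE = sqrt(53.7500) = 7.33.

7.33


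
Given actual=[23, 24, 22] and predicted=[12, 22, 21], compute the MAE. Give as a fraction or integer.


MAE = (1/3) * (|23-12|=11 + |24-22|=2 + |22-21|=1). Sum = 14. MAE = 14/3.

14/3


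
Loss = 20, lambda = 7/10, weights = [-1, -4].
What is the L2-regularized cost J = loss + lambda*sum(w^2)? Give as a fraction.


L2 sq norm = sum(w^2) = 17. J = 20 + 7/10 * 17 = 319/10.

319/10


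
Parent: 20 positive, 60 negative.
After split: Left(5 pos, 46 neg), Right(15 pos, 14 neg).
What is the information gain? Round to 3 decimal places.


H(parent) = 0.8113. H(left) = 0.4627, H(right) = 0.9991. Weighted = (51/80)*0.4627 + (29/80)*0.9991 = 0.6571. IG = 0.8113 - 0.6571 = 0.1542, which rounds to 0.154.

0.154


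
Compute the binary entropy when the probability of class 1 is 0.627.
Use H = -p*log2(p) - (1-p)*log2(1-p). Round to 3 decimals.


H = -0.627*log2(0.627) - 0.373*log2(0.373) = 0.953.

0.953


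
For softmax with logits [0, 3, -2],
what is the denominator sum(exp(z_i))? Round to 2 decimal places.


Denom = e^0=1.0000 + e^3=20.0855 + e^-2=0.1353. Sum = 21.2208, which rounds to 21.22.

21.22


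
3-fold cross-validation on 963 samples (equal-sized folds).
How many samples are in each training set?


Each validation fold has 963/3 = 321 samples. Training set = 963 - 321 = 642.

642


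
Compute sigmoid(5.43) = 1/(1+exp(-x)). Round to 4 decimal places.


sigma(5.43) = 1/(1+e^(-5.43)) = 1/(1+0.004383) = 1/1.004383 = 0.9956.

0.9956


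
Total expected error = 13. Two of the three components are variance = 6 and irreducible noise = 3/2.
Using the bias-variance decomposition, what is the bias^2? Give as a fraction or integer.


Total error = bias^2 + variance + irreducible noise. So bias^2 = 13 - 6 - 3/2 = 11/2.

11/2


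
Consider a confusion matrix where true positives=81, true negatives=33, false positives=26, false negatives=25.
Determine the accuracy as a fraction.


Accuracy = (TP + TN) / (TP + TN + FP + FN) = (81 + 33) / 165 = 38/55.

38/55


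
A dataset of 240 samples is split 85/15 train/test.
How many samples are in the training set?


Test set = 240 * 15% = 36. Training set = 240 - 36 = 204.

204


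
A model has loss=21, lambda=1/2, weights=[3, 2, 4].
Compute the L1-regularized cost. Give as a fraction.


L1 norm = sum(|w|) = 9. J = 21 + 1/2 * 9 = 51/2.

51/2


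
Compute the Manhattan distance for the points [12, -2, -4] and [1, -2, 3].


d = sum of absolute differences: |12-1|=11 + |-2--2|=0 + |-4-3|=7 = 18.

18


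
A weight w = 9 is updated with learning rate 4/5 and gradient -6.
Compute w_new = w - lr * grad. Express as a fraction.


w_new = 9 - 4/5 * -6 = 9 - -24/5 = 69/5.

69/5


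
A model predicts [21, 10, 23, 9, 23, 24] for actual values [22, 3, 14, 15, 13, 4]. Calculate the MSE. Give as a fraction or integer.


MSE = (1/6) * ((22-21)^2=1 + (3-10)^2=49 + (14-23)^2=81 + (15-9)^2=36 + (13-23)^2=100 + (4-24)^2=400). Sum = 667. MSE = 667/6.

667/6


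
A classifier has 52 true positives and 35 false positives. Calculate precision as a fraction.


Precision = TP / (TP + FP) = 52 / 87 = 52/87.

52/87


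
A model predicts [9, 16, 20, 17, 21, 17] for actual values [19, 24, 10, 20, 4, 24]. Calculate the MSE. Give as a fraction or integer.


MSE = (1/6) * ((19-9)^2=100 + (24-16)^2=64 + (10-20)^2=100 + (20-17)^2=9 + (4-21)^2=289 + (24-17)^2=49). Sum = 611. MSE = 611/6.

611/6


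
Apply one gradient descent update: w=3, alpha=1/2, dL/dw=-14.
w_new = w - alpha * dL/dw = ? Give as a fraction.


w_new = 3 - 1/2 * -14 = 3 - -7 = 10.

10


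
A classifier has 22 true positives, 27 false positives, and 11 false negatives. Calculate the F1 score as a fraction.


Precision = 22/49 = 22/49. Recall = 22/33 = 2/3. F1 = 2*P*R/(P+R) = 22/41.

22/41


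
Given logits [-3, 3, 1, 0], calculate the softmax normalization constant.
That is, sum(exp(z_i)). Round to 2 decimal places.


Denom = e^-3=0.0498 + e^3=20.0855 + e^1=2.7183 + e^0=1.0000. Sum = 23.8536, which rounds to 23.85.

23.85


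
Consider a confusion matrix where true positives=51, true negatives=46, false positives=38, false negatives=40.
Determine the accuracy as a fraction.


Accuracy = (TP + TN) / (TP + TN + FP + FN) = (51 + 46) / 175 = 97/175.

97/175


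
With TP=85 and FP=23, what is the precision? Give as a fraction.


Precision = TP / (TP + FP) = 85 / 108 = 85/108.

85/108


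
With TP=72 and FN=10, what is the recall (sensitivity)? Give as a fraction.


Recall = TP / (TP + FN) = 72 / 82 = 36/41.

36/41


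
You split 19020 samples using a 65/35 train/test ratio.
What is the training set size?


Test set = 19020 * 35% = 6657. Training set = 19020 - 6657 = 12363.

12363


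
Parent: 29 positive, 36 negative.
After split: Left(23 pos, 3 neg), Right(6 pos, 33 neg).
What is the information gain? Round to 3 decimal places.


H(parent) = 0.9916. H(left) = 0.5159, H(right) = 0.6194. Weighted = (26/65)*0.5159 + (39/65)*0.6194 = 0.5780. IG = 0.9916 - 0.5780 = 0.4136, which rounds to 0.414.

0.414


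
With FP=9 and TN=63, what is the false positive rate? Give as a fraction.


FPR = FP / (FP + TN) = 9 / 72 = 1/8.

1/8


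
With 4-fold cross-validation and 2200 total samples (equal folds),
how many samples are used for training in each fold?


Each validation fold has 2200/4 = 550 samples. Training set = 2200 - 550 = 1650.

1650


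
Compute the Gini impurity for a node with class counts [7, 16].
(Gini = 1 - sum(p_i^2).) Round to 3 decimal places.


Total = 23. Proportions: 7/23, 16/23. sum(p_i^2) = 0.5766. Gini = 1 - 0.5766 = 0.4234, which rounds to 0.423.

0.423


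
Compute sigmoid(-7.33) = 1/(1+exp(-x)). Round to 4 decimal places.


sigma(-7.33) = 1/(1+e^(7.33)) = 1/(1+1525.381772) = 1/1526.381772 = 0.0007.

0.0007


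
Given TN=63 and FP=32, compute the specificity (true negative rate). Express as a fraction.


Specificity = TN / (TN + FP) = 63 / 95 = 63/95.

63/95


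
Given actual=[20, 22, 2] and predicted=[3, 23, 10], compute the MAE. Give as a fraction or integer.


MAE = (1/3) * (|20-3|=17 + |22-23|=1 + |2-10|=8). Sum = 26. MAE = 26/3.

26/3


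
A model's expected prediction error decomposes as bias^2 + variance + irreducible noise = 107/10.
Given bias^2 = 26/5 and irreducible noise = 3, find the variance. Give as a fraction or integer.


Total error = bias^2 + variance + irreducible noise. So variance = 107/10 - 26/5 - 3 = 5/2.

5/2


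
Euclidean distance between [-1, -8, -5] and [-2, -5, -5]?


d = sqrt(sum of squared differences). (-1--2)^2=1, (-8--5)^2=9, (-5--5)^2=0. Sum = 10.

sqrt(10)


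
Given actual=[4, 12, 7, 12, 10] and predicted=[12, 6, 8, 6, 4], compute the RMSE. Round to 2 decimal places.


MSE = 34.6000. RMSE = sqrt(34.6000) = 5.88.

5.88


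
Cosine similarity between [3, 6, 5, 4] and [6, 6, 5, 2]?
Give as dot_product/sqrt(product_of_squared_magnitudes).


dot = 87. |a|^2 = 86, |b|^2 = 101. cos = 87/sqrt(8686).

87/sqrt(8686)


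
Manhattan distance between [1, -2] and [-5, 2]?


d = sum of absolute differences: |1--5|=6 + |-2-2|=4 = 10.

10


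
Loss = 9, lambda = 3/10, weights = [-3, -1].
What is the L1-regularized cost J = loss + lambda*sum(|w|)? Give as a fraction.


L1 norm = sum(|w|) = 4. J = 9 + 3/10 * 4 = 51/5.

51/5


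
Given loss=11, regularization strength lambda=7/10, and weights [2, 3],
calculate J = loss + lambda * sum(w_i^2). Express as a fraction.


L2 sq norm = sum(w^2) = 13. J = 11 + 7/10 * 13 = 201/10.

201/10


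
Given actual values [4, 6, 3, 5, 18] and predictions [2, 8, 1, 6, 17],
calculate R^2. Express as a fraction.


Mean(y) = 36/5. SS_res = 14. SS_tot = 754/5. R^2 = 1 - 14/(754/5) = 342/377.

342/377


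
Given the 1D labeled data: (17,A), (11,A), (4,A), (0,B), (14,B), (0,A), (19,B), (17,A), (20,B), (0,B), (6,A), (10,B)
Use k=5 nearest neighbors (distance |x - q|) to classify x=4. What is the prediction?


Distances: |17-4|=13, |11-4|=7, |4-4|=0, |0-4|=4, |14-4|=10, |0-4|=4, |19-4|=15, |17-4|=13, |20-4|=16, |0-4|=4, |6-4|=2, |10-4|=6. 5 nearest: (4,A), (6,A), (0,A), (0,B), (0,B). Counts: {'A': 3, 'B': 2}. Majority class: A.

A


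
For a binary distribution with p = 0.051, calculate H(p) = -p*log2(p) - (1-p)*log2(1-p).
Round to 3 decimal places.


H = -0.051*log2(0.051) - 0.949*log2(0.949) = 0.291.

0.291


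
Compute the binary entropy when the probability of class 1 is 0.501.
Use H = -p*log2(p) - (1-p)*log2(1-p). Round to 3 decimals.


H = -0.501*log2(0.501) - 0.499*log2(0.499) = 1.000.

1.000


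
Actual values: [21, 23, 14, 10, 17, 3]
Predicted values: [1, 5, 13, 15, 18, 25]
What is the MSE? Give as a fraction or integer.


MSE = (1/6) * ((21-1)^2=400 + (23-5)^2=324 + (14-13)^2=1 + (10-15)^2=25 + (17-18)^2=1 + (3-25)^2=484). Sum = 1235. MSE = 1235/6.

1235/6


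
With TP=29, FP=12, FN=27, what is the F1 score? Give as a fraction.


Precision = 29/41 = 29/41. Recall = 29/56 = 29/56. F1 = 2*P*R/(P+R) = 58/97.

58/97


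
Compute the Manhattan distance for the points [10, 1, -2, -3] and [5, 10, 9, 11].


d = sum of absolute differences: |10-5|=5 + |1-10|=9 + |-2-9|=11 + |-3-11|=14 = 39.

39


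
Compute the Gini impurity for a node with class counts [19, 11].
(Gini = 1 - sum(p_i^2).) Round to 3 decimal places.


Total = 30. Proportions: 19/30, 11/30. sum(p_i^2) = 0.5356. Gini = 1 - 0.5356 = 0.4644, which rounds to 0.464.

0.464


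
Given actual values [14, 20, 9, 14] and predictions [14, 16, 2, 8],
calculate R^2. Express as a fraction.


Mean(y) = 57/4. SS_res = 101. SS_tot = 243/4. R^2 = 1 - 101/(243/4) = -161/243.

-161/243


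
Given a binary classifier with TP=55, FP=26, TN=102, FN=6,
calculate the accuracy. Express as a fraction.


Accuracy = (TP + TN) / (TP + TN + FP + FN) = (55 + 102) / 189 = 157/189.

157/189


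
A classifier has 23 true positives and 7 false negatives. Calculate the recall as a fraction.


Recall = TP / (TP + FN) = 23 / 30 = 23/30.

23/30


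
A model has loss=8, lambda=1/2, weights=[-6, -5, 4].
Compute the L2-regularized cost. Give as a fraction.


L2 sq norm = sum(w^2) = 77. J = 8 + 1/2 * 77 = 93/2.

93/2


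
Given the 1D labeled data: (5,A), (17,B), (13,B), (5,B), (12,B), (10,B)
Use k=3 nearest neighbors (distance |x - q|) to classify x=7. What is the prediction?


Distances: |5-7|=2, |17-7|=10, |13-7|=6, |5-7|=2, |12-7|=5, |10-7|=3. 3 nearest: (5,A), (5,B), (10,B). Counts: {'A': 1, 'B': 2}. Majority class: B.

B


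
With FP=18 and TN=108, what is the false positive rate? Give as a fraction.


FPR = FP / (FP + TN) = 18 / 126 = 1/7.

1/7


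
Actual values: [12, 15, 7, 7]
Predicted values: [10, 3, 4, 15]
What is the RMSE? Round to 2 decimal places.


MSE = 55.2500. RMSE = sqrt(55.2500) = 7.43.

7.43


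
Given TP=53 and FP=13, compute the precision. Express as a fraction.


Precision = TP / (TP + FP) = 53 / 66 = 53/66.

53/66


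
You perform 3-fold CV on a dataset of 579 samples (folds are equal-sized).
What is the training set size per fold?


Each validation fold has 579/3 = 193 samples. Training set = 579 - 193 = 386.

386


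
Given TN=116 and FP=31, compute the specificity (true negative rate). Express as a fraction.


Specificity = TN / (TN + FP) = 116 / 147 = 116/147.

116/147


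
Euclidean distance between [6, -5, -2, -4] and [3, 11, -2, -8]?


d = sqrt(sum of squared differences). (6-3)^2=9, (-5-11)^2=256, (-2--2)^2=0, (-4--8)^2=16. Sum = 281.

sqrt(281)


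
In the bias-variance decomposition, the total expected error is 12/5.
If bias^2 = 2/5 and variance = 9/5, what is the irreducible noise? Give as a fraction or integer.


Total error = bias^2 + variance + irreducible noise. So irreducible noise = 12/5 - 2/5 - 9/5 = 1/5.

1/5


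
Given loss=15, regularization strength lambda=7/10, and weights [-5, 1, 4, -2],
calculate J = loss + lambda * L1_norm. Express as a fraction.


L1 norm = sum(|w|) = 12. J = 15 + 7/10 * 12 = 117/5.

117/5


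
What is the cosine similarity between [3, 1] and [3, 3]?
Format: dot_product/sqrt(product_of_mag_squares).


dot = 12. |a|^2 = 10, |b|^2 = 18. cos = 12/sqrt(180).

12/sqrt(180)


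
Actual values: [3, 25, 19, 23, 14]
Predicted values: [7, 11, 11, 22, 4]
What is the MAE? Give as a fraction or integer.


MAE = (1/5) * (|3-7|=4 + |25-11|=14 + |19-11|=8 + |23-22|=1 + |14-4|=10). Sum = 37. MAE = 37/5.

37/5


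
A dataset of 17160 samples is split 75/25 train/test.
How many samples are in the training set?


Test set = 17160 * 25% = 4290. Training set = 17160 - 4290 = 12870.

12870


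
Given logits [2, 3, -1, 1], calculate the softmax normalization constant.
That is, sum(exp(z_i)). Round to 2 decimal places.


Denom = e^2=7.3891 + e^3=20.0855 + e^-1=0.3679 + e^1=2.7183. Sum = 30.5608, which rounds to 30.56.

30.56


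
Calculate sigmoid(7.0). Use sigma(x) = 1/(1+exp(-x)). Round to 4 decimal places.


sigma(7.0) = 1/(1+e^(-7.0)) = 1/(1+0.000912) = 1/1.000912 = 0.9991.

0.9991


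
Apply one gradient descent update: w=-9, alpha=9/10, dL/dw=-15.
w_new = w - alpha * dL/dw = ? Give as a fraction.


w_new = -9 - 9/10 * -15 = -9 - -27/2 = 9/2.

9/2


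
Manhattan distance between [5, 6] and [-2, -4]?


d = sum of absolute differences: |5--2|=7 + |6--4|=10 = 17.

17


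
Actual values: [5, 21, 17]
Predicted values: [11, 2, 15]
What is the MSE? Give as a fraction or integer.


MSE = (1/3) * ((5-11)^2=36 + (21-2)^2=361 + (17-15)^2=4). Sum = 401. MSE = 401/3.

401/3


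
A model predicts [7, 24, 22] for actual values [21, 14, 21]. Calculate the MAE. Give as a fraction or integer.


MAE = (1/3) * (|21-7|=14 + |14-24|=10 + |21-22|=1). Sum = 25. MAE = 25/3.

25/3


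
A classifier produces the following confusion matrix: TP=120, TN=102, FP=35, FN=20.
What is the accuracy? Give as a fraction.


Accuracy = (TP + TN) / (TP + TN + FP + FN) = (120 + 102) / 277 = 222/277.

222/277


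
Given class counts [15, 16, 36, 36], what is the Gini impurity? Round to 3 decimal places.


Total = 103. Proportions: 15/103, 16/103, 36/103, 36/103. sum(p_i^2) = 0.2897. Gini = 1 - 0.2897 = 0.7103, which rounds to 0.710.

0.710


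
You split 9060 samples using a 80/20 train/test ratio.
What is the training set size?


Test set = 9060 * 20% = 1812. Training set = 9060 - 1812 = 7248.

7248


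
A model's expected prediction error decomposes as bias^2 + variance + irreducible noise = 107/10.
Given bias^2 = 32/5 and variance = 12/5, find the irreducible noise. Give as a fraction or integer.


Total error = bias^2 + variance + irreducible noise. So irreducible noise = 107/10 - 32/5 - 12/5 = 19/10.

19/10


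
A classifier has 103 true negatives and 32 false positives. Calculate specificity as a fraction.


Specificity = TN / (TN + FP) = 103 / 135 = 103/135.

103/135


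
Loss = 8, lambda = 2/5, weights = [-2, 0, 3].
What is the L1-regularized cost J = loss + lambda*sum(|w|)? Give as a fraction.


L1 norm = sum(|w|) = 5. J = 8 + 2/5 * 5 = 10.

10


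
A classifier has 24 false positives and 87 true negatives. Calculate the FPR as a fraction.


FPR = FP / (FP + TN) = 24 / 111 = 8/37.

8/37


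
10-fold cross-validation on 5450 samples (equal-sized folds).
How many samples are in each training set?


Each validation fold has 5450/10 = 545 samples. Training set = 5450 - 545 = 4905.

4905


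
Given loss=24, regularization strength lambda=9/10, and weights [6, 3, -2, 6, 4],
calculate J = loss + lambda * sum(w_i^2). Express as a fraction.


L2 sq norm = sum(w^2) = 101. J = 24 + 9/10 * 101 = 1149/10.

1149/10


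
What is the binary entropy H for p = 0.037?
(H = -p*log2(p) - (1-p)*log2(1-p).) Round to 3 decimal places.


H = -0.037*log2(0.037) - 0.963*log2(0.963) = 0.228.

0.228


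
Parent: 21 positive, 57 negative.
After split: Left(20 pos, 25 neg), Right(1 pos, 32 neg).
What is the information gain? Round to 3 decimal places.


H(parent) = 0.8404. H(left) = 0.9911, H(right) = 0.1959. Weighted = (45/78)*0.9911 + (33/78)*0.1959 = 0.6547. IG = 0.8404 - 0.6547 = 0.1857, which rounds to 0.186.

0.186


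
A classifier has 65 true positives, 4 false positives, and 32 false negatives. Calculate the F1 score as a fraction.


Precision = 65/69 = 65/69. Recall = 65/97 = 65/97. F1 = 2*P*R/(P+R) = 65/83.

65/83


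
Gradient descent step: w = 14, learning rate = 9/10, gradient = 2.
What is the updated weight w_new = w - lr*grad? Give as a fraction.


w_new = 14 - 9/10 * 2 = 14 - 9/5 = 61/5.

61/5


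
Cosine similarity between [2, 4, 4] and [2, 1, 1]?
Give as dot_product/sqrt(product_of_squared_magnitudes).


dot = 12. |a|^2 = 36, |b|^2 = 6. cos = 12/sqrt(216).

12/sqrt(216)


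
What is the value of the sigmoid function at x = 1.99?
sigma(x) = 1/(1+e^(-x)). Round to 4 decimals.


sigma(1.99) = 1/(1+e^(-1.99)) = 1/(1+0.136695) = 1/1.136695 = 0.8797.

0.8797


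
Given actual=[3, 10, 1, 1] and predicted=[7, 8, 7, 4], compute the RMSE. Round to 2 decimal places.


MSE = 16.2500. RMSE = sqrt(16.2500) = 4.03.

4.03


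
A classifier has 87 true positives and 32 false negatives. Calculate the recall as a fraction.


Recall = TP / (TP + FN) = 87 / 119 = 87/119.

87/119


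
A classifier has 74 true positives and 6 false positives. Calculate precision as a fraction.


Precision = TP / (TP + FP) = 74 / 80 = 37/40.

37/40


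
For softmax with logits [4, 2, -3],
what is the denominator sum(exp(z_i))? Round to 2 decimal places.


Denom = e^4=54.5982 + e^2=7.3891 + e^-3=0.0498. Sum = 62.0371, which rounds to 62.04.

62.04


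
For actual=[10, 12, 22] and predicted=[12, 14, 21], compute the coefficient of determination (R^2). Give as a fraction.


Mean(y) = 44/3. SS_res = 9. SS_tot = 248/3. R^2 = 1 - 9/(248/3) = 221/248.

221/248


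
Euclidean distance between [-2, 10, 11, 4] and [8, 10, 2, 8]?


d = sqrt(sum of squared differences). (-2-8)^2=100, (10-10)^2=0, (11-2)^2=81, (4-8)^2=16. Sum = 197.

sqrt(197)


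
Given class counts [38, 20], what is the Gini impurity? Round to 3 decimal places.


Total = 58. Proportions: 38/58, 20/58. sum(p_i^2) = 0.5482. Gini = 1 - 0.5482 = 0.4518, which rounds to 0.452.

0.452


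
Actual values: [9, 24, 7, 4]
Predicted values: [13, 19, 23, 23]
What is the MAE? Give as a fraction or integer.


MAE = (1/4) * (|9-13|=4 + |24-19|=5 + |7-23|=16 + |4-23|=19). Sum = 44. MAE = 11.

11


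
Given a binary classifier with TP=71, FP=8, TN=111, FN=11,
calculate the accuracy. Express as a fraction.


Accuracy = (TP + TN) / (TP + TN + FP + FN) = (71 + 111) / 201 = 182/201.

182/201


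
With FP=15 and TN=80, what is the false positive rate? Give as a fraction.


FPR = FP / (FP + TN) = 15 / 95 = 3/19.

3/19


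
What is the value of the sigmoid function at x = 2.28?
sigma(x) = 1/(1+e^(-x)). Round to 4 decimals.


sigma(2.28) = 1/(1+e^(-2.28)) = 1/(1+0.102284) = 1/1.102284 = 0.9072.

0.9072


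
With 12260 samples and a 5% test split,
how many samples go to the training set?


Test set = 12260 * 5% = 613. Training set = 12260 - 613 = 11647.

11647


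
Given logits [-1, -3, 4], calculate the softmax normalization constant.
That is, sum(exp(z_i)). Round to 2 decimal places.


Denom = e^-1=0.3679 + e^-3=0.0498 + e^4=54.5982. Sum = 55.0159, which rounds to 55.02.

55.02


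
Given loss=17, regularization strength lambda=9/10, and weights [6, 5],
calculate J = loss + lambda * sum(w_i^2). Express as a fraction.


L2 sq norm = sum(w^2) = 61. J = 17 + 9/10 * 61 = 719/10.

719/10


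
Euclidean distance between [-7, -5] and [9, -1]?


d = sqrt(sum of squared differences). (-7-9)^2=256, (-5--1)^2=16. Sum = 272.

sqrt(272)


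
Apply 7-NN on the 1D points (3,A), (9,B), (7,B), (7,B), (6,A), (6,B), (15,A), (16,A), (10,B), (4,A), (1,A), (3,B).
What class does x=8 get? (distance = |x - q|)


Distances: |3-8|=5, |9-8|=1, |7-8|=1, |7-8|=1, |6-8|=2, |6-8|=2, |15-8|=7, |16-8|=8, |10-8|=2, |4-8|=4, |1-8|=7, |3-8|=5. 7 nearest: (9,B), (7,B), (7,B), (6,A), (6,B), (10,B), (4,A). Counts: {'B': 5, 'A': 2}. Majority class: B.

B


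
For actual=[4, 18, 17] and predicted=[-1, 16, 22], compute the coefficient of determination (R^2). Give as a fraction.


Mean(y) = 13. SS_res = 54. SS_tot = 122. R^2 = 1 - 54/(122) = 34/61.

34/61


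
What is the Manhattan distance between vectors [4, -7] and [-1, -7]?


d = sum of absolute differences: |4--1|=5 + |-7--7|=0 = 5.

5


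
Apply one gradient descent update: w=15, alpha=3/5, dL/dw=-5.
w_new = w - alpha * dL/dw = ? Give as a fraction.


w_new = 15 - 3/5 * -5 = 15 - -3 = 18.

18


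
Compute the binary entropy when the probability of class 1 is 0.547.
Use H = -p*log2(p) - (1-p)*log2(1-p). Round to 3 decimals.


H = -0.547*log2(0.547) - 0.453*log2(0.453) = 0.994.

0.994


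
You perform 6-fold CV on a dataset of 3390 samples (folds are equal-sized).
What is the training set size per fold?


Each validation fold has 3390/6 = 565 samples. Training set = 3390 - 565 = 2825.

2825


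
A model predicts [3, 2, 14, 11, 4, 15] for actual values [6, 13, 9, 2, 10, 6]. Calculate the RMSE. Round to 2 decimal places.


MSE = 58.8333. RMSE = sqrt(58.8333) = 7.67.

7.67


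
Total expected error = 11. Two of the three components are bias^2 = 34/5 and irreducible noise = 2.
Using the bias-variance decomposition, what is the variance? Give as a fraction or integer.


Total error = bias^2 + variance + irreducible noise. So variance = 11 - 34/5 - 2 = 11/5.

11/5


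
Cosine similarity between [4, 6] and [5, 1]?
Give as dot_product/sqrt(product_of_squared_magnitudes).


dot = 26. |a|^2 = 52, |b|^2 = 26. cos = 26/sqrt(1352).

26/sqrt(1352)


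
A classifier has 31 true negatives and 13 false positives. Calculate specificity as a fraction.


Specificity = TN / (TN + FP) = 31 / 44 = 31/44.

31/44


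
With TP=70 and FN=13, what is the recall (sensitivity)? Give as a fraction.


Recall = TP / (TP + FN) = 70 / 83 = 70/83.

70/83


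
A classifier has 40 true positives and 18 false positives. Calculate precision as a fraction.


Precision = TP / (TP + FP) = 40 / 58 = 20/29.

20/29


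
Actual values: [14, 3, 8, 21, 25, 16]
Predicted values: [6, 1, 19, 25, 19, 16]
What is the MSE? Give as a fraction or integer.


MSE = (1/6) * ((14-6)^2=64 + (3-1)^2=4 + (8-19)^2=121 + (21-25)^2=16 + (25-19)^2=36 + (16-16)^2=0). Sum = 241. MSE = 241/6.

241/6


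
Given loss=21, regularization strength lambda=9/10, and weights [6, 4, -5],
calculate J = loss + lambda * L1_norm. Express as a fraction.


L1 norm = sum(|w|) = 15. J = 21 + 9/10 * 15 = 69/2.

69/2


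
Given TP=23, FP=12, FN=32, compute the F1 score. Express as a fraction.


Precision = 23/35 = 23/35. Recall = 23/55 = 23/55. F1 = 2*P*R/(P+R) = 23/45.

23/45


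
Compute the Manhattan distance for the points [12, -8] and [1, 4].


d = sum of absolute differences: |12-1|=11 + |-8-4|=12 = 23.

23


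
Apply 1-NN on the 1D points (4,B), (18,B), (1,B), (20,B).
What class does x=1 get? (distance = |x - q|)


Distances: |4-1|=3, |18-1|=17, |1-1|=0, |20-1|=19. 1 nearest: (1,B). Counts: {'B': 1}. Majority class: B.

B


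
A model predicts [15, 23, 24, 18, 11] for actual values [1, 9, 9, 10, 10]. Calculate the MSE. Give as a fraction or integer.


MSE = (1/5) * ((1-15)^2=196 + (9-23)^2=196 + (9-24)^2=225 + (10-18)^2=64 + (10-11)^2=1). Sum = 682. MSE = 682/5.

682/5


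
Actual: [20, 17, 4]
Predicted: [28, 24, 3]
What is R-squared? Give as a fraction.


Mean(y) = 41/3. SS_res = 114. SS_tot = 434/3. R^2 = 1 - 114/(434/3) = 46/217.

46/217


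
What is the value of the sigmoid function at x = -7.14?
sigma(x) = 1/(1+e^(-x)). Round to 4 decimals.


sigma(-7.14) = 1/(1+e^(7.14)) = 1/(1+1261.428389) = 1/1262.428389 = 0.0008.

0.0008


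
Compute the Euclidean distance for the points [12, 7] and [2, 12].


d = sqrt(sum of squared differences). (12-2)^2=100, (7-12)^2=25. Sum = 125.

sqrt(125)


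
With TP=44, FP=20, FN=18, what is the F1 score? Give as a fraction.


Precision = 44/64 = 11/16. Recall = 44/62 = 22/31. F1 = 2*P*R/(P+R) = 44/63.

44/63


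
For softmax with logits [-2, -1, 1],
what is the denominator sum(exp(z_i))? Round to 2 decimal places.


Denom = e^-2=0.1353 + e^-1=0.3679 + e^1=2.7183. Sum = 3.2215, which rounds to 3.22.

3.22


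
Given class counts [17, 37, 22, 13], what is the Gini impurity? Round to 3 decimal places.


Total = 89. Proportions: 17/89, 37/89, 22/89, 13/89. sum(p_i^2) = 0.2918. Gini = 1 - 0.2918 = 0.7082, which rounds to 0.708.

0.708


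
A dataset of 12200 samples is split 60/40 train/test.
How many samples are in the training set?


Test set = 12200 * 40% = 4880. Training set = 12200 - 4880 = 7320.

7320


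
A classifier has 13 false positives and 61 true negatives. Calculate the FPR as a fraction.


FPR = FP / (FP + TN) = 13 / 74 = 13/74.

13/74


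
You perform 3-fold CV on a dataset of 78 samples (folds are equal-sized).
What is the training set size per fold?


Each validation fold has 78/3 = 26 samples. Training set = 78 - 26 = 52.

52


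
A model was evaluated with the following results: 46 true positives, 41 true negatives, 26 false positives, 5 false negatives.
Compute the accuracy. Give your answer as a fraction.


Accuracy = (TP + TN) / (TP + TN + FP + FN) = (46 + 41) / 118 = 87/118.

87/118


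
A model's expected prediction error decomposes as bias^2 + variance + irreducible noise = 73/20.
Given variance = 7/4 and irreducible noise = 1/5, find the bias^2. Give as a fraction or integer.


Total error = bias^2 + variance + irreducible noise. So bias^2 = 73/20 - 7/4 - 1/5 = 17/10.

17/10


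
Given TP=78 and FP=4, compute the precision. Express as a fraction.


Precision = TP / (TP + FP) = 78 / 82 = 39/41.

39/41


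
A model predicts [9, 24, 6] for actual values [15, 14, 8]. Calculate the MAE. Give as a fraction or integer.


MAE = (1/3) * (|15-9|=6 + |14-24|=10 + |8-6|=2). Sum = 18. MAE = 6.

6


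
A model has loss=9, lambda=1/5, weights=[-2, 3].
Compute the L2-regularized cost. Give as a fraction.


L2 sq norm = sum(w^2) = 13. J = 9 + 1/5 * 13 = 58/5.

58/5


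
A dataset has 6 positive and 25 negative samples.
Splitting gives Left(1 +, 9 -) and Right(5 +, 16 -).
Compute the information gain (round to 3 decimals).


H(parent) = 0.7088. H(left) = 0.4690, H(right) = 0.7919. Weighted = (10/31)*0.4690 + (21/31)*0.7919 = 0.6877. IG = 0.7088 - 0.6877 = 0.0211, which rounds to 0.021.

0.021


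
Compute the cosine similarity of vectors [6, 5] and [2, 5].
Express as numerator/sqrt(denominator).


dot = 37. |a|^2 = 61, |b|^2 = 29. cos = 37/sqrt(1769).

37/sqrt(1769)


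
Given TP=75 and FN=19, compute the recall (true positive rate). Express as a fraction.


Recall = TP / (TP + FN) = 75 / 94 = 75/94.

75/94


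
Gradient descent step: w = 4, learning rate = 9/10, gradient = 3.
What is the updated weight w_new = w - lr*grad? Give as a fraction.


w_new = 4 - 9/10 * 3 = 4 - 27/10 = 13/10.

13/10


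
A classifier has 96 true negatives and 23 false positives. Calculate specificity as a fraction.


Specificity = TN / (TN + FP) = 96 / 119 = 96/119.

96/119


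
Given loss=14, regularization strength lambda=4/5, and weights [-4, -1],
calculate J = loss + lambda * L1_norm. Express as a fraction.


L1 norm = sum(|w|) = 5. J = 14 + 4/5 * 5 = 18.

18


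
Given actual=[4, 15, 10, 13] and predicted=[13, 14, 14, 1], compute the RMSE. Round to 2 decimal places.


MSE = 60.5000. RMSE = sqrt(60.5000) = 7.78.

7.78


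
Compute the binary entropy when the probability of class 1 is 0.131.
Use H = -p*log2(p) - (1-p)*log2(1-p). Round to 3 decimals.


H = -0.131*log2(0.131) - 0.869*log2(0.869) = 0.560.

0.560


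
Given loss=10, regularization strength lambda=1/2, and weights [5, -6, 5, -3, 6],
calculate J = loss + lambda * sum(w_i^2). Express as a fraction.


L2 sq norm = sum(w^2) = 131. J = 10 + 1/2 * 131 = 151/2.

151/2


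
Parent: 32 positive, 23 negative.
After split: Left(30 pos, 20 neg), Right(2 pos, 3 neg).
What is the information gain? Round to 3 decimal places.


H(parent) = 0.9806. H(left) = 0.9710, H(right) = 0.9710. Weighted = (50/55)*0.9710 + (5/55)*0.9710 = 0.9710. IG = 0.9806 - 0.9710 = 0.0096, which rounds to 0.010.

0.010


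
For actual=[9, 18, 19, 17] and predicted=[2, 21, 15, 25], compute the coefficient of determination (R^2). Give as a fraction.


Mean(y) = 63/4. SS_res = 138. SS_tot = 251/4. R^2 = 1 - 138/(251/4) = -301/251.

-301/251


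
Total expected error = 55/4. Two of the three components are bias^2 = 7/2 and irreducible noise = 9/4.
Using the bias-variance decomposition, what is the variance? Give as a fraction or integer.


Total error = bias^2 + variance + irreducible noise. So variance = 55/4 - 7/2 - 9/4 = 8.

8


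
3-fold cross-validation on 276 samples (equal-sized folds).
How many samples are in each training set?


Each validation fold has 276/3 = 92 samples. Training set = 276 - 92 = 184.

184


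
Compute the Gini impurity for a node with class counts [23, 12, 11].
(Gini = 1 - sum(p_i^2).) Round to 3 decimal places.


Total = 46. Proportions: 23/46, 12/46, 11/46. sum(p_i^2) = 0.3752. Gini = 1 - 0.3752 = 0.6248, which rounds to 0.625.

0.625


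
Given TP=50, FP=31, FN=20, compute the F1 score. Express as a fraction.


Precision = 50/81 = 50/81. Recall = 50/70 = 5/7. F1 = 2*P*R/(P+R) = 100/151.

100/151


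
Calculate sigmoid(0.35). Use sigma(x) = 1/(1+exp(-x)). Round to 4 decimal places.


sigma(0.35) = 1/(1+e^(-0.35)) = 1/(1+0.704688) = 1/1.704688 = 0.5866.

0.5866


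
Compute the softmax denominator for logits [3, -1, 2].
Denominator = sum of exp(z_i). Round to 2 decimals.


Denom = e^3=20.0855 + e^-1=0.3679 + e^2=7.3891. Sum = 27.8425, which rounds to 27.84.

27.84


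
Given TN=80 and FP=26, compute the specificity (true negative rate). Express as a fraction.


Specificity = TN / (TN + FP) = 80 / 106 = 40/53.

40/53


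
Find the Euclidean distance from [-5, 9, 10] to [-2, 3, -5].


d = sqrt(sum of squared differences). (-5--2)^2=9, (9-3)^2=36, (10--5)^2=225. Sum = 270.

sqrt(270)


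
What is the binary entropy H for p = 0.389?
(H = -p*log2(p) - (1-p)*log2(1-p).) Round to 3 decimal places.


H = -0.389*log2(0.389) - 0.611*log2(0.611) = 0.964.

0.964


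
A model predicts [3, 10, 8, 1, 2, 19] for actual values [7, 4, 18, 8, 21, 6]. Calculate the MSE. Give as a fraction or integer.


MSE = (1/6) * ((7-3)^2=16 + (4-10)^2=36 + (18-8)^2=100 + (8-1)^2=49 + (21-2)^2=361 + (6-19)^2=169). Sum = 731. MSE = 731/6.

731/6


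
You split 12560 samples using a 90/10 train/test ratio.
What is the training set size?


Test set = 12560 * 10% = 1256. Training set = 12560 - 1256 = 11304.

11304


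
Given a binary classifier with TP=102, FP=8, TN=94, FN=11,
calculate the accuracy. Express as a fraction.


Accuracy = (TP + TN) / (TP + TN + FP + FN) = (102 + 94) / 215 = 196/215.

196/215


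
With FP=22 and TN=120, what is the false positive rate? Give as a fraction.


FPR = FP / (FP + TN) = 22 / 142 = 11/71.

11/71


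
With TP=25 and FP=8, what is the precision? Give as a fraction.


Precision = TP / (TP + FP) = 25 / 33 = 25/33.

25/33


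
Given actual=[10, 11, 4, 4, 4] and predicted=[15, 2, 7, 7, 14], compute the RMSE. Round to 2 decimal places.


MSE = 44.8000. RMSE = sqrt(44.8000) = 6.69.

6.69


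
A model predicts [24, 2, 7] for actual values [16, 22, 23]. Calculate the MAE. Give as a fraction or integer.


MAE = (1/3) * (|16-24|=8 + |22-2|=20 + |23-7|=16). Sum = 44. MAE = 44/3.

44/3


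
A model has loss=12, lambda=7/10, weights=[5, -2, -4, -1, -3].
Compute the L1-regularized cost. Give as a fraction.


L1 norm = sum(|w|) = 15. J = 12 + 7/10 * 15 = 45/2.

45/2


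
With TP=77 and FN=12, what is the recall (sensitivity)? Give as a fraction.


Recall = TP / (TP + FN) = 77 / 89 = 77/89.

77/89


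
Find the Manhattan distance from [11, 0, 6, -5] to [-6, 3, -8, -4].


d = sum of absolute differences: |11--6|=17 + |0-3|=3 + |6--8|=14 + |-5--4|=1 = 35.

35


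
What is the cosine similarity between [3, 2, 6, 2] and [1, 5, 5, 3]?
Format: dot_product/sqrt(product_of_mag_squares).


dot = 49. |a|^2 = 53, |b|^2 = 60. cos = 49/sqrt(3180).

49/sqrt(3180)


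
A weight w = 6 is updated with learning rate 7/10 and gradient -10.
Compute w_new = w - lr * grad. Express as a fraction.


w_new = 6 - 7/10 * -10 = 6 - -7 = 13.

13


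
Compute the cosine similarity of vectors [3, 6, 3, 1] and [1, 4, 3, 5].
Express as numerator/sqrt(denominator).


dot = 41. |a|^2 = 55, |b|^2 = 51. cos = 41/sqrt(2805).

41/sqrt(2805)


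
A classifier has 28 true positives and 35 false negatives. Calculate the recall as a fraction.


Recall = TP / (TP + FN) = 28 / 63 = 4/9.

4/9


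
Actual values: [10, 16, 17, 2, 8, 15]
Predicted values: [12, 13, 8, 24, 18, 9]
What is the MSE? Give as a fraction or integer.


MSE = (1/6) * ((10-12)^2=4 + (16-13)^2=9 + (17-8)^2=81 + (2-24)^2=484 + (8-18)^2=100 + (15-9)^2=36). Sum = 714. MSE = 119.

119


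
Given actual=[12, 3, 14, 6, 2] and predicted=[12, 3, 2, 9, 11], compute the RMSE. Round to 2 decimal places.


MSE = 46.8000. RMSE = sqrt(46.8000) = 6.84.

6.84
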